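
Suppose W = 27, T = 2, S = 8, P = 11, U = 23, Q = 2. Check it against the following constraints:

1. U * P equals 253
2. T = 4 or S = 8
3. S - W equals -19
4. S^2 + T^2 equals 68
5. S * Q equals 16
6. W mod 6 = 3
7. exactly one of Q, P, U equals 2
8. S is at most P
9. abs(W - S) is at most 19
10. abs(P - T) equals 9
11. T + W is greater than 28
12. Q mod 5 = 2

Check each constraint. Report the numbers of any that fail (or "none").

1. U * P = 23 * 11 = 253  yes
2. T = 2 ≠ 4, but S = 8 = 8 (second disjunct)  yes
3. S - W = 8 - 27 = -19  yes
4. S^2 + T^2 = 8^2 + 2^2 = 64 + 4 = 68  yes
5. S * Q = 8 * 2 = 16  yes
6. 27 mod 6 = 3  yes
7. Q=2, P=11, U=23; 1 of them equals 2  yes
8. S = 8, P = 11; 8 ≤ 11  yes
9. abs(27 - 8) = 19; 19 ≤ 19  yes
10. abs(11 - 2) = 9  yes
11. T + W = 2 + 27 = 29; 29 > 28  yes
12. 2 mod 5 = 2  yes

The assignment satisfies every constraint.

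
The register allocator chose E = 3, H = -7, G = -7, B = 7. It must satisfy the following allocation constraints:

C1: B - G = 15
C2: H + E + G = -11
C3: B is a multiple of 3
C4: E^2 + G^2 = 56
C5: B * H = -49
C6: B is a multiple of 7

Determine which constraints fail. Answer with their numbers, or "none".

C1: B - G = 7 - (-7) = 14, not 15  false
C2: H + E + G = -7 + 3 + (-7) = -11  true
C3: 7 = 3*2 + 1, so 3 does not divide 7  false
C4: E^2 + G^2 = 3^2 + (-7)^2 = 9 + 49 = 58, not 56  false
C5: B * H = 7 * (-7) = -49  true
C6: 7 / 7 = 1, so 7 divides 7  true

Constraints 1, 3, and 4 do not hold.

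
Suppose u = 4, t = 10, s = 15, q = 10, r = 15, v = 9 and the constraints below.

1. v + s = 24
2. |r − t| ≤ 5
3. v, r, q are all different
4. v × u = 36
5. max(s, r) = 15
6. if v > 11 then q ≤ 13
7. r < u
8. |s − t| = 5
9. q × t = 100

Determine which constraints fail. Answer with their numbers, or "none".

Constraint 7 is violated.

1. v + s = 9 + 15 = 24 — OK.
2. |15 − 10| = 5; 5 ≤ 5 — OK.
3. values 9, 15, 10 are pairwise distinct — OK.
4. v × u = 9 × 4 = 36 — OK.
5. max(15, 15) = 15 — OK.
6. v = 9, not > 11; antecedent false, conditional vacuously true — OK.
7. r = 15, u = 4; 15 ≥ 4 (want <) — violated.
8. |15 − 10| = 5 — OK.
9. q × t = 10 × 10 = 100 — OK.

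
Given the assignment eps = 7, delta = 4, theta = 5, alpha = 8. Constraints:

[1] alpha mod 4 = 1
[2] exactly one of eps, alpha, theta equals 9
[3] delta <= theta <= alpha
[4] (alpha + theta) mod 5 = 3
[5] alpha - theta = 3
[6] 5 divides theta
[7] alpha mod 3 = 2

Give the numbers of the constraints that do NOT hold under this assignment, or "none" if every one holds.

[1] 8 mod 4 = 0, not 1 — violated.
[2] eps=7, alpha=8, theta=5; 0 of them equal 9, not exactly one — violated.
[3] values 4 <= 5 <= 8 — OK.
[4] alpha + theta = 13; 13 mod 5 = 3 — OK.
[5] alpha - theta = 8 - 5 = 3 — OK.
[6] 5 / 5 = 1, so 5 divides 5 — OK.
[7] 8 mod 3 = 2 — OK.

Constraints 1 and 2 do not hold.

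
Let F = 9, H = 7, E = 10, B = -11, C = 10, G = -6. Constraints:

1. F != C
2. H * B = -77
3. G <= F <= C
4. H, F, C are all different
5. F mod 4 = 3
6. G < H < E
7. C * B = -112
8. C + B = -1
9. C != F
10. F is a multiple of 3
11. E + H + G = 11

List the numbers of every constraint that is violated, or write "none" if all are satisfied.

Violated: 5 and 7.

1. F = 9, C = 10; distinct — holds.
2. H * B = 7 * (-11) = -77 — holds.
3. values -6 <= 9 <= 10 — holds.
4. values 7, 9, 10 are pairwise distinct — holds.
5. 9 mod 4 = 1, not 3 — fails.
6. values -6 < 7 < 10 — holds.
7. C * B = 10 * (-11) = -110, not -112 — fails.
8. C + B = 10 + (-11) = -1 — holds.
9. C = 10, F = 9; distinct — holds.
10. 9 / 3 = 3, so 3 divides 9 — holds.
11. E + H + G = 10 + 7 + (-6) = 11 — holds.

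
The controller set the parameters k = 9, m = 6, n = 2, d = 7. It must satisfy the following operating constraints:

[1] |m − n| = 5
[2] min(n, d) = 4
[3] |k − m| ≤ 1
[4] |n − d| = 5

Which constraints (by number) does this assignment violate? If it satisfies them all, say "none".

[1] |6 − 2| = 4, not 5 — fails.
[2] min(2, 7) = 2, not 4 — fails.
[3] |9 − 6| = 3; 3 > 1, exceeds bound 1 — fails.
[4] |2 − 7| = 5 — holds.

Constraints 1, 2, 3 do not hold.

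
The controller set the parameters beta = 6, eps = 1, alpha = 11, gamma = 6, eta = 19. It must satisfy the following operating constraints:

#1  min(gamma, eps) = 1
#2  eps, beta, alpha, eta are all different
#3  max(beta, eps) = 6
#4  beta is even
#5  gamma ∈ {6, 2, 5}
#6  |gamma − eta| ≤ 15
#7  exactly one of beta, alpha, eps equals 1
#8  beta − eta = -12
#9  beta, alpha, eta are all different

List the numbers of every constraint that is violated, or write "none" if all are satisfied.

#1 min(6, 1) = 1 — satisfied.
#2 values 1, 6, 11, 19 are pairwise distinct — satisfied.
#3 max(6, 1) = 6 — satisfied.
#4 beta = 6 is even — satisfied.
#5 gamma = 6 is in {6, 2, 5} — satisfied.
#6 |6 − 19| = 13; 13 ≤ 15 — satisfied.
#7 beta=6, alpha=11, eps=1; 1 of them equals 1 — satisfied.
#8 beta − eta = 6 − 19 = -13, not -12 — violated.
#9 values 6, 11, 19 are pairwise distinct — satisfied.

Violated: 8.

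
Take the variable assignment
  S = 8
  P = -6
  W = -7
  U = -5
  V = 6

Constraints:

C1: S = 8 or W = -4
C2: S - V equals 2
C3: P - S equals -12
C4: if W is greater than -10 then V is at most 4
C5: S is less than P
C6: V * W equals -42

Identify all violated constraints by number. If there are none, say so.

C1: S = 8 = 8 (first disjunct) — OK.
C2: S - V = 8 - 6 = 2 — OK.
C3: P - S = -6 - 8 = -14, not -12 — violated.
C4: W = -7 > -10, so we need V ≤ 4; but V = 6 > 4 — violated.
C5: S = 8, P = -6; 8 ≥ -6 (want <) — violated.
C6: V * W = 6 * (-7) = -42 — OK.

No — constraints 3, 4, and 5 are not satisfied.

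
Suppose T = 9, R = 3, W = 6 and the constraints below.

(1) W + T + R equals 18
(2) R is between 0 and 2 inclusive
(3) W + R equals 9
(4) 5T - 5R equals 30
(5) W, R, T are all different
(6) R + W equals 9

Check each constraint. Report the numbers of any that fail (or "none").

Constraint 2 is violated.

(1) W + T + R = 6 + 9 + 3 = 18 — holds.
(2) R = 3 is outside [0, 2] — does not hold.
(3) W + R = 6 + 3 = 9 — holds.
(4) 5T - 5R = 5(9) - 5(3) = 30 — holds.
(5) values 6, 3, 9 are pairwise distinct — holds.
(6) R + W = 3 + 6 = 9 — holds.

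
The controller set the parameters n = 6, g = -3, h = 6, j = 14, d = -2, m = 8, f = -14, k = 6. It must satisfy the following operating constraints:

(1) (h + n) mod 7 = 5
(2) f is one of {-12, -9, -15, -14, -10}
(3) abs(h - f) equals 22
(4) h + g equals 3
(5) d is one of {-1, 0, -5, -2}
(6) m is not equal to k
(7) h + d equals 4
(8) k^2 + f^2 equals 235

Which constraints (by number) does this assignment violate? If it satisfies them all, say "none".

(1) h + n = 12; 12 mod 7 = 5  holds
(2) f = -14 is in {-12, -9, -15, -14, -10}  holds
(3) abs(6 - (-14)) = 20, not 22  fails
(4) h + g = 6 + (-3) = 3  holds
(5) d = -2 is in {-1, 0, -5, -2}  holds
(6) m = 8, k = 6; distinct  holds
(7) h + d = 6 + (-2) = 4  holds
(8) k^2 + f^2 = 6^2 + (-14)^2 = 36 + 196 = 232, not 235  fails

Violated: 3, 8.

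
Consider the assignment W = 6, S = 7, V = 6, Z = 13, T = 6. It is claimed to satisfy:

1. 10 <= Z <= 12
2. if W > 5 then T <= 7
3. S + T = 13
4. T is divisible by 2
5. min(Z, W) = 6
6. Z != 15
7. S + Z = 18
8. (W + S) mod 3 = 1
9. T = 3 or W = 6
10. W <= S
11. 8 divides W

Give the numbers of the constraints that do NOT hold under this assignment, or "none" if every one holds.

Constraints 1, 7, 11 are violated.

1. Z = 13 is outside [10, 12]  ✘
2. W = 6 > 5, so we need T ≤ 7; T = 6 ≤ 7  ✔
3. S + T = 7 + 6 = 13  ✔
4. 6 / 2 = 3, so 2 divides 6  ✔
5. min(13, 6) = 6  ✔
6. Z = 13, and 13 ≠ 15  ✔
7. S + Z = 7 + 13 = 20, not 18  ✘
8. W + S = 13; 13 mod 3 = 1  ✔
9. T = 6 ≠ 3, but W = 6 = 6 (second disjunct)  ✔
10. W = 6, S = 7; 6 ≤ 7  ✔
11. 6 = 8*0 + 6, so 8 does not divide 6  ✘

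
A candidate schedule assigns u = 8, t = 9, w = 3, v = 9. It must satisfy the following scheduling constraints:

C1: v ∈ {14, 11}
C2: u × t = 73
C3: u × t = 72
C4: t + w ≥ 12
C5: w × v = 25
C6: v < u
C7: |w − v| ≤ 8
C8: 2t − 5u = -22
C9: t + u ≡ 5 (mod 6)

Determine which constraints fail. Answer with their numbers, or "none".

Constraints 1, 2, 5, and 6 do not hold.

C1: v = 9 is not in {14, 11} — does not hold.
C2: u × t = 8 × 9 = 72, not 73 — does not hold.
C3: u × t = 8 × 9 = 72 — holds.
C4: t + w = 9 + 3 = 12; 12 ≥ 12 — holds.
C5: w × v = 3 × 9 = 27, not 25 — does not hold.
C6: v = 9, u = 8; 9 ≥ 8 (want <) — does not hold.
C7: |3 − 9| = 6; 6 ≤ 8 — holds.
C8: 2t − 5u = 2(9) − 5(8) = -22 — holds.
C9: t + u = 17; 17 mod 6 = 5 — holds.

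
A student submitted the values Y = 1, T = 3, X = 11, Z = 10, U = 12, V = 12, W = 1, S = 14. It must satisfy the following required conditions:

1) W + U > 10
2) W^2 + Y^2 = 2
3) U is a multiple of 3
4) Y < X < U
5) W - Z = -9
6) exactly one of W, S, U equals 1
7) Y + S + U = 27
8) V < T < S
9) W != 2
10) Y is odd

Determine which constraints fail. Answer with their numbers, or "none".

1) W + U = 1 + 12 = 13; 13 > 10 — holds.
2) W^2 + Y^2 = 1^2 + 1^2 = 1 + 1 = 2 — holds.
3) 12 / 3 = 4, so 3 divides 12 — holds.
4) values 1 < 11 < 12 — holds.
5) W - Z = 1 - 10 = -9 — holds.
6) W=1, S=14, U=12; 1 of them equals 1 — holds.
7) Y + S + U = 1 + 14 + 12 = 27 — holds.
8) values 12, 3, 14; V = 12 is not < T = 3 — fails.
9) W = 1, and 1 ≠ 2 — holds.
10) Y = 1 is odd — holds.

Violated: 8.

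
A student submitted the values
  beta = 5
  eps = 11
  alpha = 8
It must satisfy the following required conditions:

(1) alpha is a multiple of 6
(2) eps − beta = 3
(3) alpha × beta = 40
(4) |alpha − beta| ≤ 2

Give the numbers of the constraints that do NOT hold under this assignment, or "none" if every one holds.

Violated: 1, 2, 4.

(1) 8 = 6×1 + 2, so 6 does not divide 8 — violated.
(2) eps − beta = 11 − 5 = 6, not 3 — violated.
(3) alpha × beta = 8 × 5 = 40 — satisfied.
(4) |8 − 5| = 3; 3 > 2, exceeds bound 2 — violated.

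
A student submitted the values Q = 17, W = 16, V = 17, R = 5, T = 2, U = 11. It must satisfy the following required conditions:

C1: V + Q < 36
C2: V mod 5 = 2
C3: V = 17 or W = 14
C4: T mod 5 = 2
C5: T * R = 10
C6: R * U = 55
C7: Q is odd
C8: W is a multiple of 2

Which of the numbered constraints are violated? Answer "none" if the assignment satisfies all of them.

All constraints are satisfied.

C1: V + Q = 17 + 17 = 34; 34 < 36  true
C2: 17 mod 5 = 2  true
C3: V = 17 = 17 (first disjunct)  true
C4: 2 mod 5 = 2  true
C5: T * R = 2 * 5 = 10  true
C6: R * U = 5 * 11 = 55  true
C7: Q = 17 is odd  true
C8: 16 / 2 = 8, so 2 divides 16  true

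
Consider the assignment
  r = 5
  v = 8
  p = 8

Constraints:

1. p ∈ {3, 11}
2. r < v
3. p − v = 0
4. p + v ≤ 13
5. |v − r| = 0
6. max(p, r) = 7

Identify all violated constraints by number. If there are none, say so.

The assignment fails constraints 1, 4, 5, and 6.

1. p = 8 is not in {3, 11}  false
2. r = 5, v = 8; 5 < 8  true
3. p − v = 8 − 8 = 0  true
4. p + v = 8 + 8 = 16; 16 > 13, bound 13 not met  false
5. |8 − 5| = 3, not 0  false
6. max(8, 5) = 8, not 7  false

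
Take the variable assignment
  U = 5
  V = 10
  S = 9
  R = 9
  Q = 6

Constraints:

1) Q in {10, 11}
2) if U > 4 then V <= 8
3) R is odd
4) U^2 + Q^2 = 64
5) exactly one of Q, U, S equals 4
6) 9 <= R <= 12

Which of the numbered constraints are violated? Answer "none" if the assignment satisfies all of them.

Constraints 1, 2, 4, and 5 are violated.

1) Q = 6 is not in {10, 11} — does not hold.
2) U = 5 > 4, so we need V ≤ 8; but V = 10 > 8 — does not hold.
3) R = 9 is odd — holds.
4) U^2 + Q^2 = 5^2 + 6^2 = 25 + 36 = 61, not 64 — does not hold.
5) Q=6, U=5, S=9; 0 of them equal 4, not exactly one — does not hold.
6) R = 9 lies in [9, 12] — holds.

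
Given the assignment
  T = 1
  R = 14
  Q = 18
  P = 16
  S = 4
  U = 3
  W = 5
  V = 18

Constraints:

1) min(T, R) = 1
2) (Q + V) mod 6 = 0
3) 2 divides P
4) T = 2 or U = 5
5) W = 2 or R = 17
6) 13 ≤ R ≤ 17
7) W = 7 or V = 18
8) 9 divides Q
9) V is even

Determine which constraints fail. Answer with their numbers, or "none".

Violated: 4 and 5.

1) min(1, 14) = 1 — satisfied.
2) Q + V = 36; 36 mod 6 = 0 — satisfied.
3) 16 / 2 = 8, so 2 divides 16 — satisfied.
4) T = 1 ≠ 2 and U = 3 ≠ 5; both disjuncts false — violated.
5) W = 5 ≠ 2 and R = 14 ≠ 17; both disjuncts false — violated.
6) R = 14 lies in [13, 17] — satisfied.
7) W = 5 ≠ 7, but V = 18 = 18 (second disjunct) — satisfied.
8) 18 / 9 = 2, so 9 divides 18 — satisfied.
9) V = 18 is even — satisfied.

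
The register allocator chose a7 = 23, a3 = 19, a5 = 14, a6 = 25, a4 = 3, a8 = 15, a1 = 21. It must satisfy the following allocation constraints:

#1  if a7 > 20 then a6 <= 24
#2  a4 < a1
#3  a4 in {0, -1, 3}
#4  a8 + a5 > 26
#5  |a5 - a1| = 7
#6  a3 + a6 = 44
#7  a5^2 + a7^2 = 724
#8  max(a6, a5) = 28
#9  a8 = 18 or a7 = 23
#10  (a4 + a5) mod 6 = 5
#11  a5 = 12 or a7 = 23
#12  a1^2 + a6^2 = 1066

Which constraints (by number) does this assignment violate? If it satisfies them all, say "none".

Violated: 1, 7, and 8.

#1 a7 = 23 > 20, so we need a6 ≤ 24; but a6 = 25 > 24 — violated.
#2 a4 = 3, a1 = 21; 3 < 21 — OK.
#3 a4 = 3 is in {0, -1, 3} — OK.
#4 a8 + a5 = 15 + 14 = 29; 29 > 26 — OK.
#5 |14 - 21| = 7 — OK.
#6 a3 + a6 = 19 + 25 = 44 — OK.
#7 a5^2 + a7^2 = 14^2 + 23^2 = 196 + 529 = 725, not 724 — violated.
#8 max(25, 14) = 25, not 28 — violated.
#9 a8 = 15 ≠ 18, but a7 = 23 = 23 (second disjunct) — OK.
#10 a4 + a5 = 17; 17 mod 6 = 5 — OK.
#11 a5 = 14 ≠ 12, but a7 = 23 = 23 (second disjunct) — OK.
#12 a1^2 + a6^2 = 21^2 + 25^2 = 441 + 625 = 1066 — OK.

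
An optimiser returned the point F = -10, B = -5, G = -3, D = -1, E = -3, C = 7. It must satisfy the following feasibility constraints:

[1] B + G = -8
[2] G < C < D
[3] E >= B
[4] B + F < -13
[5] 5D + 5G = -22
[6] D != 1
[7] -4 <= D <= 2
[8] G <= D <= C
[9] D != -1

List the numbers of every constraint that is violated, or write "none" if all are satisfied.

[1] B + G = -5 + (-3) = -8  yes
[2] values -3, 7, -1; C = 7 is not < D = -1  no
[3] E = -3, B = -5; -3 ≥ -5  yes
[4] B + F = -5 + (-10) = -15; -15 < -13  yes
[5] 5D + 5G = 5(-1) + 5(-3) = -20, not -22  no
[6] D = -1, and -1 ≠ 1  yes
[7] D = -1 lies in [-4, 2]  yes
[8] values -3 <= -1 <= 7  yes
[9] D = -1, but -1 is required to differ  no

The assignment fails constraints 2, 5, and 9.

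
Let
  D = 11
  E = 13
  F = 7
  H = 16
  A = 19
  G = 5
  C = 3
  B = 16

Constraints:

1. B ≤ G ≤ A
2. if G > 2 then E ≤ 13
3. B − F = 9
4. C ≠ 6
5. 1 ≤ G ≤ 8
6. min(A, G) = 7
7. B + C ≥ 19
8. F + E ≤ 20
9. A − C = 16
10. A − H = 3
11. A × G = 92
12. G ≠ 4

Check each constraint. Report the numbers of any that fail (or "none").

1. values 16, 5, 19; B = 16 is not ≤ G = 5 — fails.
2. G = 5 > 2, so we need E ≤ 13; E = 13 ≤ 13 — holds.
3. B − F = 16 − 7 = 9 — holds.
4. C = 3, and 3 ≠ 6 — holds.
5. G = 5 lies in [1, 8] — holds.
6. min(19, 5) = 5, not 7 — fails.
7. B + C = 16 + 3 = 19; 19 ≥ 19 — holds.
8. F + E = 7 + 13 = 20; 20 ≤ 20 — holds.
9. A − C = 19 − 3 = 16 — holds.
10. A − H = 19 − 16 = 3 — holds.
11. A × G = 19 × 5 = 95, not 92 — fails.
12. G = 5, and 5 ≠ 4 — holds.

Constraints 1, 6, 11 are violated.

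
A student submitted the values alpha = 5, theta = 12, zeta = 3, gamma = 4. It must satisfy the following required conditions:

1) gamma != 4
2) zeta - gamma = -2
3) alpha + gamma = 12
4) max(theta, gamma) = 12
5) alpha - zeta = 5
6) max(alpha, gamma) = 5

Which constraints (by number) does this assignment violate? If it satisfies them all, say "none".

Constraints 1, 2, 3, 5 are violated.

1) gamma = 4, but 4 is required to differ — fails.
2) zeta - gamma = 3 - 4 = -1, not -2 — fails.
3) alpha + gamma = 5 + 4 = 9, not 12 — fails.
4) max(12, 4) = 12 — holds.
5) alpha - zeta = 5 - 3 = 2, not 5 — fails.
6) max(5, 4) = 5 — holds.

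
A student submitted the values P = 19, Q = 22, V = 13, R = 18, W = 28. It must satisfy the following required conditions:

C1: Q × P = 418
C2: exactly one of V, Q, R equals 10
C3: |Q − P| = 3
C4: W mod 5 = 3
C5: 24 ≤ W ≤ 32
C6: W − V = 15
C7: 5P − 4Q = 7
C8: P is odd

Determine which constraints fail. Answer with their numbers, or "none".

The assignment fails constraint 2.

C1: Q × P = 22 × 19 = 418 — satisfied.
C2: V=13, Q=22, R=18; 0 of them equal 10, not exactly one — violated.
C3: |22 − 19| = 3 — satisfied.
C4: 28 mod 5 = 3 — satisfied.
C5: W = 28 lies in [24, 32] — satisfied.
C6: W − V = 28 − 13 = 15 — satisfied.
C7: 5P − 4Q = 5(19) − 4(22) = 7 — satisfied.
C8: P = 19 is odd — satisfied.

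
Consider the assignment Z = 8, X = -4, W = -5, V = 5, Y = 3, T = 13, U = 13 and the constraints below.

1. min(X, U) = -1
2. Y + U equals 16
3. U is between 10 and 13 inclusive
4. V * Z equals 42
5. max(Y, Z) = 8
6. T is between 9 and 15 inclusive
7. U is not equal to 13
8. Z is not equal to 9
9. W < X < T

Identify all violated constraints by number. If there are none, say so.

Constraints 1, 4, 7 are violated.

1. min(-4, 13) = -4, not -1 — fails.
2. Y + U = 3 + 13 = 16 — holds.
3. U = 13 lies in [10, 13] — holds.
4. V * Z = 5 * 8 = 40, not 42 — fails.
5. max(3, 8) = 8 — holds.
6. T = 13 lies in [9, 15] — holds.
7. U = 13, but 13 is required to differ — fails.
8. Z = 8, and 8 ≠ 9 — holds.
9. values -5 < -4 < 13 — holds.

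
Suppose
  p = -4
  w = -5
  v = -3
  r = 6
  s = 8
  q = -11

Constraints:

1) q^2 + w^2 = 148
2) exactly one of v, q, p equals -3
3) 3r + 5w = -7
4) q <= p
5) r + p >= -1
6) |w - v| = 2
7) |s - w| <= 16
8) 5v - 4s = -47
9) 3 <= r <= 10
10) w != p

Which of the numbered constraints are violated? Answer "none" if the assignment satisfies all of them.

1) q^2 + w^2 = (-11)^2 + (-5)^2 = 121 + 25 = 146, not 148 — violated.
2) v=-3, q=-11, p=-4; 1 of them equals -3 — satisfied.
3) 3r + 5w = 3(6) + 5(-5) = -7 — satisfied.
4) q = -11, p = -4; -11 ≤ -4 — satisfied.
5) r + p = 6 + (-4) = 2; 2 ≥ -1 — satisfied.
6) |-5 - (-3)| = 2 — satisfied.
7) |8 - (-5)| = 13; 13 ≤ 16 — satisfied.
8) 5v - 4s = 5(-3) - 4(8) = -47 — satisfied.
9) r = 6 lies in [3, 10] — satisfied.
10) w = -5, p = -4; distinct — satisfied.

Constraint 1 does not hold.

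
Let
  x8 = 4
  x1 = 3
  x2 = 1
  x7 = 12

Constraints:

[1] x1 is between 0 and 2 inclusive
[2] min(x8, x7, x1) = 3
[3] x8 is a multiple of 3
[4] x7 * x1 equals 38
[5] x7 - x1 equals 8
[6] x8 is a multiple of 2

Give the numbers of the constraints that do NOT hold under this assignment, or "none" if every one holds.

[1] x1 = 3 is outside [0, 2]  FAIL
[2] min(4, 12, 3) = 3  OK
[3] 4 = 3*1 + 1, so 3 does not divide 4  FAIL
[4] x7 * x1 = 12 * 3 = 36, not 38  FAIL
[5] x7 - x1 = 12 - 3 = 9, not 8  FAIL
[6] 4 / 2 = 2, so 2 divides 4  OK

Violated: 1, 3, 4, and 5.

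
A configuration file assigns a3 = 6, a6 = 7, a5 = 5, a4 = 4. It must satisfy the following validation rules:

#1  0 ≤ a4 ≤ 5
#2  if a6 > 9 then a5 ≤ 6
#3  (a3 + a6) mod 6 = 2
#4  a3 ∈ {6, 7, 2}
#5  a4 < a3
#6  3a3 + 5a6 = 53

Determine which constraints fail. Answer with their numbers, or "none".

#1 a4 = 4 lies in [0, 5] — holds.
#2 a6 = 7, not > 9; antecedent false, conditional vacuously true — holds.
#3 a3 + a6 = 13; 13 mod 6 = 1, not 2 — does not hold.
#4 a3 = 6 is in {6, 7, 2} — holds.
#5 a4 = 4, a3 = 6; 4 < 6 — holds.
#6 3a3 + 5a6 = 3(6) + 5(7) = 53 — holds.

Constraint 3 is violated.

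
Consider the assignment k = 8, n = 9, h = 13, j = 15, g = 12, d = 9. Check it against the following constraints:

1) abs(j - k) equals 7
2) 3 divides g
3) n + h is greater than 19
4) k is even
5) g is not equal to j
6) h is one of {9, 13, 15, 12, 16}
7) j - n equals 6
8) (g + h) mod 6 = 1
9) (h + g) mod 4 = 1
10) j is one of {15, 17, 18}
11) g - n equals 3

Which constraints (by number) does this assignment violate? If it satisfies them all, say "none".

None — every constraint holds.

1) abs(15 - 8) = 7  ✓
2) 12 / 3 = 4, so 3 divides 12  ✓
3) n + h = 9 + 13 = 22; 22 > 19  ✓
4) k = 8 is even  ✓
5) g = 12, j = 15; distinct  ✓
6) h = 13 is in {9, 13, 15, 12, 16}  ✓
7) j - n = 15 - 9 = 6  ✓
8) g + h = 25; 25 mod 6 = 1  ✓
9) h + g = 25; 25 mod 4 = 1  ✓
10) j = 15 is in {15, 17, 18}  ✓
11) g - n = 12 - 9 = 3  ✓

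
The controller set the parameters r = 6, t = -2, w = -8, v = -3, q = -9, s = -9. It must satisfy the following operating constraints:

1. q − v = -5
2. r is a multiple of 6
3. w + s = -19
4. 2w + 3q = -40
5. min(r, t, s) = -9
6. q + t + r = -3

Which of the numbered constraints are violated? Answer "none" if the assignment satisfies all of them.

1. q − v = -9 − (-3) = -6, not -5  fails
2. 6 / 6 = 1, so 6 divides 6  holds
3. w + s = -8 + (-9) = -17, not -19  fails
4. 2w + 3q = 2(-8) + 3(-9) = -43, not -40  fails
5. min(6, -2, -9) = -9  holds
6. q + t + r = -9 + (-2) + 6 = -5, not -3  fails

No — constraints 1, 3, 4, 6 are not satisfied.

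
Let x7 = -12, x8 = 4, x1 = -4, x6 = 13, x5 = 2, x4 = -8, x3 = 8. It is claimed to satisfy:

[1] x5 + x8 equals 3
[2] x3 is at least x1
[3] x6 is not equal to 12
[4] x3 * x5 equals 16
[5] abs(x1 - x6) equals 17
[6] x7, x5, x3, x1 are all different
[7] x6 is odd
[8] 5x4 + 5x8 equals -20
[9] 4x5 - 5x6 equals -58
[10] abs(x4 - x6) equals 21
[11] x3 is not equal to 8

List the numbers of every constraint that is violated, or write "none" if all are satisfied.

[1] x5 + x8 = 2 + 4 = 6, not 3 — does not hold.
[2] x3 = 8, x1 = -4; 8 ≥ -4 — holds.
[3] x6 = 13, and 13 ≠ 12 — holds.
[4] x3 * x5 = 8 * 2 = 16 — holds.
[5] abs(-4 - 13) = 17 — holds.
[6] values -12, 2, 8, -4 are pairwise distinct — holds.
[7] x6 = 13 is odd — holds.
[8] 5x4 + 5x8 = 5(-8) + 5(4) = -20 — holds.
[9] 4x5 - 5x6 = 4(2) - 5(13) = -57, not -58 — does not hold.
[10] abs(-8 - 13) = 21 — holds.
[11] x3 = 8, but 8 is required to differ — does not hold.

Constraints 1, 9, and 11 do not hold.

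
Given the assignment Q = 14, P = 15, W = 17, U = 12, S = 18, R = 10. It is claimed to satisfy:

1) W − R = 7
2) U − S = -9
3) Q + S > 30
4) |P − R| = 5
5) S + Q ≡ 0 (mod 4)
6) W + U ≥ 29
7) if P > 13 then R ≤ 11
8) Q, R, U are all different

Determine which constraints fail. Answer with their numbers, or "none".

1) W − R = 17 − 10 = 7  OK
2) U − S = 12 − 18 = -6, not -9  FAIL
3) Q + S = 14 + 18 = 32; 32 > 30  OK
4) |15 − 10| = 5  OK
5) S + Q = 32; 32 mod 4 = 0  OK
6) W + U = 17 + 12 = 29; 29 ≥ 29  OK
7) P = 15 > 13, so we need R ≤ 11; R = 10 ≤ 11  OK
8) values 14, 10, 12 are pairwise distinct  OK

The assignment fails constraint 2.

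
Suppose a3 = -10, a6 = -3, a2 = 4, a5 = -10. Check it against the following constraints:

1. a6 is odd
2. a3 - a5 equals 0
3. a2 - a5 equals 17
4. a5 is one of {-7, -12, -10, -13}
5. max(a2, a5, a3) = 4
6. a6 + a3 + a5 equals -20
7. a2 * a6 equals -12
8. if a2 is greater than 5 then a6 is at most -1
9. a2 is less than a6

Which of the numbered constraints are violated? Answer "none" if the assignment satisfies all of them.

The assignment fails constraints 3, 6, 9.

1. a6 = -3 is odd — holds.
2. a3 - a5 = -10 - (-10) = 0 — holds.
3. a2 - a5 = 4 - (-10) = 14, not 17 — fails.
4. a5 = -10 is in {-7, -12, -10, -13} — holds.
5. max(4, -10, -10) = 4 — holds.
6. a6 + a3 + a5 = -3 + (-10) + (-10) = -23, not -20 — fails.
7. a2 * a6 = 4 * (-3) = -12 — holds.
8. a2 = 4, not > 5; antecedent false, conditional vacuously true — holds.
9. a2 = 4, a6 = -3; 4 ≥ -3 (want <) — fails.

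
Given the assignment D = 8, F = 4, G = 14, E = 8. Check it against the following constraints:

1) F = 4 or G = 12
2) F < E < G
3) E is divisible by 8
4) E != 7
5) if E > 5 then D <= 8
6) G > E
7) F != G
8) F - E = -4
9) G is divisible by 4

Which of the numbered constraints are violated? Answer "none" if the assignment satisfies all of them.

No — constraint 9 is not satisfied.

1) F = 4 = 4 (first disjunct)  true
2) values 4 < 8 < 14  true
3) 8 / 8 = 1, so 8 divides 8  true
4) E = 8, and 8 ≠ 7  true
5) E = 8 > 5, so we need D ≤ 8; D = 8 ≤ 8  true
6) G = 14, E = 8; 14 > 8  true
7) F = 4, G = 14; distinct  true
8) F - E = 4 - 8 = -4  true
9) 14 = 4*3 + 2, so 4 does not divide 14  false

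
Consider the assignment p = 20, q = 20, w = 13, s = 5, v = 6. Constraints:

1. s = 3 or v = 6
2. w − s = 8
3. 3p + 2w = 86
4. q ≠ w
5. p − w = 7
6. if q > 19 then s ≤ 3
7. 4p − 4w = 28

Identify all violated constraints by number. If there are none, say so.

No — constraint 6 is not satisfied.

1. s = 5 ≠ 3, but v = 6 = 6 (second disjunct)  ✓
2. w − s = 13 − 5 = 8  ✓
3. 3p + 2w = 3(20) + 2(13) = 86  ✓
4. q = 20, w = 13; distinct  ✓
5. p − w = 20 − 13 = 7  ✓
6. q = 20 > 19, so we need s ≤ 3; but s = 5 > 3  ✗
7. 4p − 4w = 4(20) − 4(13) = 28  ✓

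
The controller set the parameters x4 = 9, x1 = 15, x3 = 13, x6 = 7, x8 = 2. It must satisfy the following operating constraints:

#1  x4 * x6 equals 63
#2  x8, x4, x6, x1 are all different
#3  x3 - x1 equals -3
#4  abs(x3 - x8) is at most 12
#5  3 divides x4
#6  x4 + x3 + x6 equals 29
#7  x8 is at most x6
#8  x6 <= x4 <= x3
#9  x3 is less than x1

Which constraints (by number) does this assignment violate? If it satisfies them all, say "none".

No — constraint 3 is not satisfied.

#1 x4 * x6 = 9 * 7 = 63  yes
#2 values 2, 9, 7, 15 are pairwise distinct  yes
#3 x3 - x1 = 13 - 15 = -2, not -3  no
#4 abs(13 - 2) = 11; 11 ≤ 12  yes
#5 9 / 3 = 3, so 3 divides 9  yes
#6 x4 + x3 + x6 = 9 + 13 + 7 = 29  yes
#7 x8 = 2, x6 = 7; 2 ≤ 7  yes
#8 values 7 <= 9 <= 13  yes
#9 x3 = 13, x1 = 15; 13 < 15  yes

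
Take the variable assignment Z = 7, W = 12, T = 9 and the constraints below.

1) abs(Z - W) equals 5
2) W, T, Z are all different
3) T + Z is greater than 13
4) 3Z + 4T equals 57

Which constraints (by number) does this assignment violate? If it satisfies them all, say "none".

Yes — all constraints hold.

1) abs(7 - 12) = 5  OK
2) values 12, 9, 7 are pairwise distinct  OK
3) T + Z = 9 + 7 = 16; 16 > 13  OK
4) 3Z + 4T = 3(7) + 4(9) = 57  OK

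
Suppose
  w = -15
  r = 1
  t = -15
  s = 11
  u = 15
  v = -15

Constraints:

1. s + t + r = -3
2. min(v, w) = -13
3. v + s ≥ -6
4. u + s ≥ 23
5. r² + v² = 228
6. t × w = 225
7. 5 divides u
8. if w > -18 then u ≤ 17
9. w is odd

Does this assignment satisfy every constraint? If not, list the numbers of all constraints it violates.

Violated: 2 and 5.

1. s + t + r = 11 + (-15) + 1 = -3 — holds.
2. min(-15, -15) = -15, not -13 — fails.
3. v + s = -15 + 11 = -4; -4 ≥ -6 — holds.
4. u + s = 15 + 11 = 26; 26 ≥ 23 — holds.
5. r² + v² = 1² + (-15)² = 1 + 225 = 226, not 228 — fails.
6. t × w = -15 × (-15) = 225 — holds.
7. 15 / 5 = 3, so 5 divides 15 — holds.
8. w = -15 > -18, so we need u ≤ 17; u = 15 ≤ 17 — holds.
9. w = -15 is odd — holds.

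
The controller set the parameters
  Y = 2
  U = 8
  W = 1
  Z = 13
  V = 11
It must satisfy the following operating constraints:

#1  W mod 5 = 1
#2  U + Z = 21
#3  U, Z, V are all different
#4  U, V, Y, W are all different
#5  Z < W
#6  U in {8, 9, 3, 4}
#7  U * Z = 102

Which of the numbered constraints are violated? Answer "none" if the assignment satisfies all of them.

The assignment fails constraints 5, 7.

#1 1 mod 5 = 1  yes
#2 U + Z = 8 + 13 = 21  yes
#3 values 8, 13, 11 are pairwise distinct  yes
#4 values 8, 11, 2, 1 are pairwise distinct  yes
#5 Z = 13, W = 1; 13 ≥ 1 (want <)  no
#6 U = 8 is in {8, 9, 3, 4}  yes
#7 U * Z = 8 * 13 = 104, not 102  no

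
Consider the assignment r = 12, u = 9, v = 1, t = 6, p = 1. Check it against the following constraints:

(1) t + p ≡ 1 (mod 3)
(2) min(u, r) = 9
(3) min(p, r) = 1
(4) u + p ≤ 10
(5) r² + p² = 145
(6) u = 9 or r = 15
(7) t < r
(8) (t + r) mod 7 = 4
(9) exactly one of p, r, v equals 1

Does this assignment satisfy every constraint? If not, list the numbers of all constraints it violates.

(1) t + p = 7; 7 mod 3 = 1  ✓
(2) min(9, 12) = 9  ✓
(3) min(1, 12) = 1  ✓
(4) u + p = 9 + 1 = 10; 10 ≤ 10  ✓
(5) r² + p² = 12² + 1² = 144 + 1 = 145  ✓
(6) u = 9 = 9 (first disjunct)  ✓
(7) t = 6, r = 12; 6 < 12  ✓
(8) t + r = 18; 18 mod 7 = 4  ✓
(9) p=1, r=12, v=1; 2 of them equal 1, not exactly one  ✗

Constraint 9 is violated.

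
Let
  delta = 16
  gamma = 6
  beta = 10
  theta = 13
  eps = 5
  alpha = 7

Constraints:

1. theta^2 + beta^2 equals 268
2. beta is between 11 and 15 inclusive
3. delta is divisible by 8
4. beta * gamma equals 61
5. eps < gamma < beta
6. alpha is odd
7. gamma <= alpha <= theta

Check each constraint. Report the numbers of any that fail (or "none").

Constraints 1, 2, and 4 are violated.

1. theta^2 + beta^2 = 13^2 + 10^2 = 169 + 100 = 269, not 268 — does not hold.
2. beta = 10 is outside [11, 15] — does not hold.
3. 16 / 8 = 2, so 8 divides 16 — holds.
4. beta * gamma = 10 * 6 = 60, not 61 — does not hold.
5. values 5 < 6 < 10 — holds.
6. alpha = 7 is odd — holds.
7. values 6 <= 7 <= 13 — holds.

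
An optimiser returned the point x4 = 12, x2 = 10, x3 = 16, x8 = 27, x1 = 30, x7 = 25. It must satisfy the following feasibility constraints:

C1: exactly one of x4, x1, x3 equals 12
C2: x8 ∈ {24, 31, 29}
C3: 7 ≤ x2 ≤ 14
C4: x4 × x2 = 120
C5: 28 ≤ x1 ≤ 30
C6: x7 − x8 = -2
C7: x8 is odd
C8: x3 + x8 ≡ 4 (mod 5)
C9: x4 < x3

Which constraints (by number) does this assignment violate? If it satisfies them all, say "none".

No — constraints 2 and 8 are not satisfied.

C1: x4=12, x1=30, x3=16; 1 of them equals 12  ✓
C2: x8 = 27 is not in {24, 31, 29}  ✗
C3: x2 = 10 lies in [7, 14]  ✓
C4: x4 × x2 = 12 × 10 = 120  ✓
C5: x1 = 30 lies in [28, 30]  ✓
C6: x7 − x8 = 25 − 27 = -2  ✓
C7: x8 = 27 is odd  ✓
C8: x3 + x8 = 43; 43 mod 5 = 3, not 4  ✗
C9: x4 = 12, x3 = 16; 12 < 16  ✓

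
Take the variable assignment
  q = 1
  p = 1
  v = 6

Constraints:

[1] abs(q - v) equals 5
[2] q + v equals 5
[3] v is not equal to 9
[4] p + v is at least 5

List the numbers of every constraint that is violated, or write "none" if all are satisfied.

The assignment fails constraint 2.

[1] abs(1 - 6) = 5 — holds.
[2] q + v = 1 + 6 = 7, not 5 — fails.
[3] v = 6, and 6 ≠ 9 — holds.
[4] p + v = 1 + 6 = 7; 7 ≥ 5 — holds.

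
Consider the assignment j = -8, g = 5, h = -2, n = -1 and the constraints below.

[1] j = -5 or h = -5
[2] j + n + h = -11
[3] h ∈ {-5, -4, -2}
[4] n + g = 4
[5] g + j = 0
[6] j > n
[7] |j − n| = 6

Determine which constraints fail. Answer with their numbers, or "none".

No — constraints 1, 5, 6, and 7 are not satisfied.

[1] j = -8 ≠ -5 and h = -2 ≠ -5; both disjuncts false  false
[2] j + n + h = -8 + (-1) + (-2) = -11  true
[3] h = -2 is in {-5, -4, -2}  true
[4] n + g = -1 + 5 = 4  true
[5] g + j = 5 + (-8) = -3, not 0  false
[6] j = -8, n = -1; -8 ≤ -1 (want >)  false
[7] |-8 − (-1)| = 7, not 6  false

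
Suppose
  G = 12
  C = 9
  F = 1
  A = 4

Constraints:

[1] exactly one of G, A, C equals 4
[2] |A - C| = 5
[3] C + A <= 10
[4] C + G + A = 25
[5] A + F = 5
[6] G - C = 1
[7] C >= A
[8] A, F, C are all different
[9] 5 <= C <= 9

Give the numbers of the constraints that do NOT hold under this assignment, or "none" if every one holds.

[1] G=12, A=4, C=9; 1 of them equals 4 — satisfied.
[2] |4 - 9| = 5 — satisfied.
[3] C + A = 9 + 4 = 13; 13 > 10, bound 10 not met — violated.
[4] C + G + A = 9 + 12 + 4 = 25 — satisfied.
[5] A + F = 4 + 1 = 5 — satisfied.
[6] G - C = 12 - 9 = 3, not 1 — violated.
[7] C = 9, A = 4; 9 ≥ 4 — satisfied.
[8] values 4, 1, 9 are pairwise distinct — satisfied.
[9] C = 9 lies in [5, 9] — satisfied.

Constraints 3 and 6 are violated.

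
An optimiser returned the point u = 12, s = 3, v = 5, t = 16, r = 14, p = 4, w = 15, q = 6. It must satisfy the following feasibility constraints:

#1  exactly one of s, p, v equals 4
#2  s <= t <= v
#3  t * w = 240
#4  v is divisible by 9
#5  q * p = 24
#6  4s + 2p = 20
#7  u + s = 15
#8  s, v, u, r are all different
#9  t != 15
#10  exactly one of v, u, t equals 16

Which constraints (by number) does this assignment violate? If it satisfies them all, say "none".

No — constraints 2, 4 are not satisfied.

#1 s=3, p=4, v=5; 1 of them equals 4  ✓
#2 values 3, 16, 5; t = 16 is not <= v = 5  ✗
#3 t * w = 16 * 15 = 240  ✓
#4 5 = 9*0 + 5, so 9 does not divide 5  ✗
#5 q * p = 6 * 4 = 24  ✓
#6 4s + 2p = 4(3) + 2(4) = 20  ✓
#7 u + s = 12 + 3 = 15  ✓
#8 values 3, 5, 12, 14 are pairwise distinct  ✓
#9 t = 16, and 16 ≠ 15  ✓
#10 v=5, u=12, t=16; 1 of them equals 16  ✓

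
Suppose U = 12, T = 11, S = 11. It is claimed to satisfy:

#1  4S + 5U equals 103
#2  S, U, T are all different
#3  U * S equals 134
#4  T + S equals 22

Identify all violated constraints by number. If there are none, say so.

#1 4S + 5U = 4(11) + 5(12) = 104, not 103 — violated.
#2 S = T = 11, not all different — violated.
#3 U * S = 12 * 11 = 132, not 134 — violated.
#4 T + S = 11 + 11 = 22 — OK.

Constraints 1, 2, 3 are violated.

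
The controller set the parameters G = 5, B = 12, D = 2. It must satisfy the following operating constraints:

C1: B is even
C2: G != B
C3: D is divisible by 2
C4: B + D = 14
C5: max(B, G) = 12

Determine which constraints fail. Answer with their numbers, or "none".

C1: B = 12 is even — holds.
C2: G = 5, B = 12; distinct — holds.
C3: 2 / 2 = 1, so 2 divides 2 — holds.
C4: B + D = 12 + 2 = 14 — holds.
C5: max(12, 5) = 12 — holds.

The assignment satisfies every constraint.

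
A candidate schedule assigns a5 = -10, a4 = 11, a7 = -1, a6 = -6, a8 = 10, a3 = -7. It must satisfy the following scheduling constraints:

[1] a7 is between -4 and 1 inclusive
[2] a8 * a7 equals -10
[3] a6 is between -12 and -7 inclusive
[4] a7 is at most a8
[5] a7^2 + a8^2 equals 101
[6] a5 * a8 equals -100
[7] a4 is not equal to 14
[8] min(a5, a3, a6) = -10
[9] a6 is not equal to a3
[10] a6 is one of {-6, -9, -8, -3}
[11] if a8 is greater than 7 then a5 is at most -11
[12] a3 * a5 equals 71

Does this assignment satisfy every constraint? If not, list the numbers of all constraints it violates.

[1] a7 = -1 lies in [-4, 1] — holds.
[2] a8 * a7 = 10 * (-1) = -10 — holds.
[3] a6 = -6 is outside [-12, -7] — fails.
[4] a7 = -1, a8 = 10; -1 ≤ 10 — holds.
[5] a7^2 + a8^2 = (-1)^2 + 10^2 = 1 + 100 = 101 — holds.
[6] a5 * a8 = -10 * 10 = -100 — holds.
[7] a4 = 11, and 11 ≠ 14 — holds.
[8] min(-10, -7, -6) = -10 — holds.
[9] a6 = -6, a3 = -7; distinct — holds.
[10] a6 = -6 is in {-6, -9, -8, -3} — holds.
[11] a8 = 10 > 7, so we need a5 ≤ -11; but a5 = -10 > -11 — fails.
[12] a3 * a5 = -7 * (-10) = 70, not 71 — fails.

Constraints 3, 11, and 12 do not hold.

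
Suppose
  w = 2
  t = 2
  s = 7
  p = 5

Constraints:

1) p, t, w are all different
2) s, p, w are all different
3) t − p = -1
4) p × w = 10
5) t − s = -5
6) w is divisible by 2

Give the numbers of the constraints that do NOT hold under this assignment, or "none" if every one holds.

The assignment fails constraints 1 and 3.

1) t = w = 2, not all different  ✗
2) values 7, 5, 2 are pairwise distinct  ✓
3) t − p = 2 − 5 = -3, not -1  ✗
4) p × w = 5 × 2 = 10  ✓
5) t − s = 2 − 7 = -5  ✓
6) 2 / 2 = 1, so 2 divides 2  ✓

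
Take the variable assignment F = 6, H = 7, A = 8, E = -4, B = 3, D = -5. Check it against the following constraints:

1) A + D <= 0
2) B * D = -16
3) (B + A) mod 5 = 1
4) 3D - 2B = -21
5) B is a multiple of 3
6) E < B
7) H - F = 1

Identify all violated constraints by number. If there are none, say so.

Constraints 1 and 2 do not hold.

1) A + D = 8 + (-5) = 3; 3 > 0, bound 0 not met  no
2) B * D = 3 * (-5) = -15, not -16  no
3) B + A = 11; 11 mod 5 = 1  yes
4) 3D - 2B = 3(-5) - 2(3) = -21  yes
5) 3 / 3 = 1, so 3 divides 3  yes
6) E = -4, B = 3; -4 < 3  yes
7) H - F = 7 - 6 = 1  yes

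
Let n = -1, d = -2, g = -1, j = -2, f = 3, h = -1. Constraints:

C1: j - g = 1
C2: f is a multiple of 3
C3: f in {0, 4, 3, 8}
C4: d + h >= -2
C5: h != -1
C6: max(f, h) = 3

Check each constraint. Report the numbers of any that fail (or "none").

C1: j - g = -2 - (-1) = -1, not 1 — violated.
C2: 3 / 3 = 1, so 3 divides 3 — OK.
C3: f = 3 is in {0, 4, 3, 8} — OK.
C4: d + h = -2 + (-1) = -3; -3 < -2, bound -2 not met — violated.
C5: h = -1, but -1 is required to differ — violated.
C6: max(3, -1) = 3 — OK.

No — constraints 1, 4, and 5 are not satisfied.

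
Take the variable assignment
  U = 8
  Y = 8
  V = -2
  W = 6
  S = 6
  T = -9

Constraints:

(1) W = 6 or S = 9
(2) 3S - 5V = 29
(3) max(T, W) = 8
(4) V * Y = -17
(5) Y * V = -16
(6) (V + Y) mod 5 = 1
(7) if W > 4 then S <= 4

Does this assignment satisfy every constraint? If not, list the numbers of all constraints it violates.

(1) W = 6 = 6 (first disjunct) — holds.
(2) 3S - 5V = 3(6) - 5(-2) = 28, not 29 — fails.
(3) max(-9, 6) = 6, not 8 — fails.
(4) V * Y = -2 * 8 = -16, not -17 — fails.
(5) Y * V = 8 * (-2) = -16 — holds.
(6) V + Y = 6; 6 mod 5 = 1 — holds.
(7) W = 6 > 4, so we need S ≤ 4; but S = 6 > 4 — fails.

Constraints 2, 3, 4, 7 are violated.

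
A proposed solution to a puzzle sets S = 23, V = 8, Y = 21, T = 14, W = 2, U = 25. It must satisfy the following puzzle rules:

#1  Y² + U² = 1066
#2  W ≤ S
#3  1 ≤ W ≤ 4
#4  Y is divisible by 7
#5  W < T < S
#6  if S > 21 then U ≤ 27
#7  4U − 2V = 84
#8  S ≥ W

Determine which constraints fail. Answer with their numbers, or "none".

#1 Y² + U² = 21² + 25² = 441 + 625 = 1066 — OK.
#2 W = 2, S = 23; 2 ≤ 23 — OK.
#3 W = 2 lies in [1, 4] — OK.
#4 21 / 7 = 3, so 7 divides 21 — OK.
#5 values 2 < 14 < 23 — OK.
#6 S = 23 > 21, so we need U ≤ 27; U = 25 ≤ 27 — OK.
#7 4U − 2V = 4(25) − 2(8) = 84 — OK.
#8 S = 23, W = 2; 23 ≥ 2 — OK.

No violations.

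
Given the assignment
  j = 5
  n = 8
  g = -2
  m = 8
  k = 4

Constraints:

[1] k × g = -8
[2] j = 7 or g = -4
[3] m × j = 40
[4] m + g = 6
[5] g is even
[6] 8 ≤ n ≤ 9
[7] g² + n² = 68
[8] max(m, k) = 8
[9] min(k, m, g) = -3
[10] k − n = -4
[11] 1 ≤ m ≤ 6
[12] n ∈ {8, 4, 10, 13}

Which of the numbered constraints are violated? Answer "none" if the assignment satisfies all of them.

Constraints 2, 9, 11 do not hold.

[1] k × g = 4 × (-2) = -8  holds
[2] j = 5 ≠ 7 and g = -2 ≠ -4; both disjuncts false  fails
[3] m × j = 8 × 5 = 40  holds
[4] m + g = 8 + (-2) = 6  holds
[5] g = -2 is even  holds
[6] n = 8 lies in [8, 9]  holds
[7] g² + n² = (-2)² + 8² = 4 + 64 = 68  holds
[8] max(8, 4) = 8  holds
[9] min(4, 8, -2) = -2, not -3  fails
[10] k − n = 4 − 8 = -4  holds
[11] m = 8 is outside [1, 6]  fails
[12] n = 8 is in {8, 4, 10, 13}  holds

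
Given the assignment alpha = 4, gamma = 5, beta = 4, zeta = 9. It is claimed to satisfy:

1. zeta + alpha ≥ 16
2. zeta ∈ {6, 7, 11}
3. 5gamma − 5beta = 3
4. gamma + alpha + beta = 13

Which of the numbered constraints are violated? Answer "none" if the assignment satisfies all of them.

Constraints 1, 2, and 3 do not hold.

1. zeta + alpha = 9 + 4 = 13; 13 < 16, bound 16 not met  false
2. zeta = 9 is not in {6, 7, 11}  false
3. 5gamma − 5beta = 5(5) − 5(4) = 5, not 3  false
4. gamma + alpha + beta = 5 + 4 + 4 = 13  true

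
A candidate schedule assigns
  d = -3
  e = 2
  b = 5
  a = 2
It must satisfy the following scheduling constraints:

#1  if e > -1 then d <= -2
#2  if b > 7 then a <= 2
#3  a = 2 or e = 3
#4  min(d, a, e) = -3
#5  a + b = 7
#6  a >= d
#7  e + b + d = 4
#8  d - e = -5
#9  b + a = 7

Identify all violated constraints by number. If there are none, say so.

No violations.

#1 e = 2 > -1, so we need d ≤ -2; d = -3 ≤ -2 — holds.
#2 b = 5, not > 7; antecedent false, conditional vacuously true — holds.
#3 a = 2 = 2 (first disjunct) — holds.
#4 min(-3, 2, 2) = -3 — holds.
#5 a + b = 2 + 5 = 7 — holds.
#6 a = 2, d = -3; 2 ≥ -3 — holds.
#7 e + b + d = 2 + 5 + (-3) = 4 — holds.
#8 d - e = -3 - 2 = -5 — holds.
#9 b + a = 5 + 2 = 7 — holds.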